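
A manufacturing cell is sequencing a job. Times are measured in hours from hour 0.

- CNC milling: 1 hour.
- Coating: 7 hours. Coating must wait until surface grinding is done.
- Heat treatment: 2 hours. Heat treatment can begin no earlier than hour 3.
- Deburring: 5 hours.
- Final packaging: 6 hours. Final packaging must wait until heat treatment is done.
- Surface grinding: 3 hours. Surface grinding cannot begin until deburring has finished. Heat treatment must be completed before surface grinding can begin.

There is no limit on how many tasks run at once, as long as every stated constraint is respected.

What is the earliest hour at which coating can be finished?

15

Heat treatment cannot begin until its own release at hour 3. It runs from hour 3 to 3 + 2 = hour 5.
Nothing blocks deburring, so it runs from hour 0 to hour 5.
Surface grinding has to wait for deburring (finishes hour 5); heat treatment (finishes hour 5). The latest of these is hour 5, so surface grinding runs hour 5 to 5 + 3 = hour 8.
After surface grinding (finishes hour 8), coating can start at hour 8 and finishes at hour 15.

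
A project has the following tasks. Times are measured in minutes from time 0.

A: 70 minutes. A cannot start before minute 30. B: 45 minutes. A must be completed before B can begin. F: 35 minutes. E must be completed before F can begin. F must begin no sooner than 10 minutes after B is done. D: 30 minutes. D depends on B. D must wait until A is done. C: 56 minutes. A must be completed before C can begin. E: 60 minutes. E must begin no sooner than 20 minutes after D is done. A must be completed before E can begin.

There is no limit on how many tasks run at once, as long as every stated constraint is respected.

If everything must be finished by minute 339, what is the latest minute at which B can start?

Nothing follows F; the deadline of minute 339 is its only limit. It must start by 339 − 35 = minute 304.
E must finish before F (must start by minute 304). With a 60-minute duration, E must start by 304 − 60 = minute 244.
D feeds into E (must start by minute 244, minus 20-minute gap → minute 224); so D must finish by minute 224 and therefore start by minute 194.
B must finish in time for D (must start by minute 194); F (must start by minute 304, minus 10-minute gap → minute 294). The tightest is minute 194, so B must start by 194 − 45 = minute 149.

149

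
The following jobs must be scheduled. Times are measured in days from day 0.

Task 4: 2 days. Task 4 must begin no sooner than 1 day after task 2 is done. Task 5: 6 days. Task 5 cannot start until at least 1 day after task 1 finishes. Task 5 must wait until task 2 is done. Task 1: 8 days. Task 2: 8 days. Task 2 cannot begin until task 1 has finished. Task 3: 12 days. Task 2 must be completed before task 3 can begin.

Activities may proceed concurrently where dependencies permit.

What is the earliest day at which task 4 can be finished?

19

Nothing blocks task 1, so it runs from day 0 to day 8.
Task 2 waits on task 1 (finishes day 8), so it starts at day 8 and finishes at 8 + 8 = day 16.
Task 4 waits on task 2 (finishes day 16, plus 1-day gap → day 17), so it starts at day 17 and finishes at 17 + 2 = day 19.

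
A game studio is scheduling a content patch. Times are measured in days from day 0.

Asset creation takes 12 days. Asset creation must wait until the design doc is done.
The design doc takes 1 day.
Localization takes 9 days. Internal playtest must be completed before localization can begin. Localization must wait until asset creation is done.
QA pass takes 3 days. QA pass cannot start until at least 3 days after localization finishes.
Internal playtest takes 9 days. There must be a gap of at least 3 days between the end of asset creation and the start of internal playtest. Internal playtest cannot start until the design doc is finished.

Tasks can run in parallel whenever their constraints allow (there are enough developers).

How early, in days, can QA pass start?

37

The design doc can start immediately at day 0; it finishes at day 1.
Asset creation waits on the design doc (finishes day 1), so it starts at day 1 and finishes at 1 + 12 = day 13.
For internal playtest: asset creation (finishes day 13, plus 3-day gap → day 16); the design doc (finishes day 1). Taking the maximum gives a start of day 16, and it finishes at 16 + 9 = day 25.
For localization: internal playtest (finishes day 25); asset creation (finishes day 13). Taking the maximum gives a start of day 25, and it finishes at 25 + 9 = day 34.
QA pass waits on localization (finishes day 34, plus 3-day gap → day 37), so the earliest it can start is day 37.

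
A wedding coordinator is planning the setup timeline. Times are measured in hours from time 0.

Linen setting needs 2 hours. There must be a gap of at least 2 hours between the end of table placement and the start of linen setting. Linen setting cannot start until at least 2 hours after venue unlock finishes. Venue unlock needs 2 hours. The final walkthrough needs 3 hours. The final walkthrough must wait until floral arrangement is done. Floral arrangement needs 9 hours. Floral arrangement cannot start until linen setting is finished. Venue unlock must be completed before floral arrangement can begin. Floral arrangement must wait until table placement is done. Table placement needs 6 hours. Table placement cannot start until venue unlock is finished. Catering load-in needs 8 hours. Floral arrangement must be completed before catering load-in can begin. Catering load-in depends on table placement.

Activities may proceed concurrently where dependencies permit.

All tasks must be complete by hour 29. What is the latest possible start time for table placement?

2

Nothing follows catering load-in; the deadline of hour 29 is its only limit. It must start by 29 − 8 = hour 21.
The final walkthrough must finish by hour 29; it takes 3 hours, so it must start by 29 − 3 = hour 26.
Floral arrangement must finish in time for catering load-in (must start by hour 21); the final walkthrough (must start by hour 26). The tightest is hour 21, so floral arrangement must start by 21 − 9 = hour 12.
Linen setting must finish before floral arrangement (must start by hour 12). With a 2-hour duration, linen setting must start by 12 − 2 = hour 10.
Table placement has several dependents: linen setting (must start by hour 10, minus 2-hour gap → hour 8); floral arrangement (must start by hour 12); catering load-in (must start by hour 21). The earliest of those limits is hour 8, so table placement must start by 8 − 6 = hour 2.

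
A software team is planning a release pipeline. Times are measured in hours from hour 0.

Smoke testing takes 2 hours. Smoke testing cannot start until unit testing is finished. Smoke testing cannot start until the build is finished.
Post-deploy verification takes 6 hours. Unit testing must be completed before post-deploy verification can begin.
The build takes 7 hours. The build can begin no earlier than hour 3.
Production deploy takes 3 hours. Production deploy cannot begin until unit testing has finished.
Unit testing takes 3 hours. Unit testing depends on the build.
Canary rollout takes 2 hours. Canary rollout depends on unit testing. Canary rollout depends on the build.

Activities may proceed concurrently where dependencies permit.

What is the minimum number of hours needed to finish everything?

The build waits on its own release at hour 3, so it starts at hour 3 and finishes at 3 + 7 = hour 10.
Unit testing waits on the build (finishes hour 10), so it starts at hour 10 and finishes at 10 + 3 = hour 13.
Post-deploy verification waits on unit testing (finishes hour 13), so it starts at hour 13 and finishes at 13 + 6 = hour 19.
After unit testing (finishes hour 13), production deploy can start at hour 13 and finishes at hour 16.
Canary rollout needs all of unit testing (finishes hour 13); the build (finishes hour 10). That puts its earliest start at hour 13; it finishes at 13 + 2 = hour 15.
Smoke testing needs all of unit testing (finishes hour 13); the build (finishes hour 10). That puts its earliest start at hour 13; it finishes at 13 + 2 = hour 15.
All tasks are finished once the last one completes. Finish times: The build at 10, Unit testing at 13, Smoke testing at 15, Canary rollout at 15, Production deploy at 16, Post-deploy verification at 19. The latest is hour 19.

19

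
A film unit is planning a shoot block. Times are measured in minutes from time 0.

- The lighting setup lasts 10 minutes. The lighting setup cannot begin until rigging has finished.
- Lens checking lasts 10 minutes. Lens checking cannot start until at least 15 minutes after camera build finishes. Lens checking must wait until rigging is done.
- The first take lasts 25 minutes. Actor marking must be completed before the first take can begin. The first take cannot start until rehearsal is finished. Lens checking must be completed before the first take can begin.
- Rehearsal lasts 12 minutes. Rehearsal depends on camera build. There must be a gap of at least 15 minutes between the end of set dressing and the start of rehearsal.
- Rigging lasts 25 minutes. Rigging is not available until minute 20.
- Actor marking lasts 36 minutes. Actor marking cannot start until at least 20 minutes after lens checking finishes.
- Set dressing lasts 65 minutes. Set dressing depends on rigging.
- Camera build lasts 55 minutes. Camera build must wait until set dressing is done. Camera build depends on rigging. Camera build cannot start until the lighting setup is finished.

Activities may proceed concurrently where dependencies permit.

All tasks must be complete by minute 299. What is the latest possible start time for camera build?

138

Nothing follows the first take; the deadline of minute 299 is its only limit. It must start by 299 − 25 = minute 274.
Since the first take (must start by minute 274) depends on it, actor marking must finish by minute 274. Backing off its 36-minute duration gives a latest start of minute 238.
Lens checking feeds actor marking (must start by minute 238, minus 20-minute gap → minute 218); the first take (must start by minute 274). Taking the minimum, lens checking must finish by minute 218 and start by 218 − 10 = minute 208.
Rehearsal must finish before the first take (must start by minute 274). With a 12-minute duration, rehearsal must start by 274 − 12 = minute 262.
Camera build has several dependents: lens checking (must start by minute 208, minus 15-minute gap → minute 193); rehearsal (must start by minute 262). The earliest of those limits is minute 193, so camera build must start by 193 − 55 = minute 138.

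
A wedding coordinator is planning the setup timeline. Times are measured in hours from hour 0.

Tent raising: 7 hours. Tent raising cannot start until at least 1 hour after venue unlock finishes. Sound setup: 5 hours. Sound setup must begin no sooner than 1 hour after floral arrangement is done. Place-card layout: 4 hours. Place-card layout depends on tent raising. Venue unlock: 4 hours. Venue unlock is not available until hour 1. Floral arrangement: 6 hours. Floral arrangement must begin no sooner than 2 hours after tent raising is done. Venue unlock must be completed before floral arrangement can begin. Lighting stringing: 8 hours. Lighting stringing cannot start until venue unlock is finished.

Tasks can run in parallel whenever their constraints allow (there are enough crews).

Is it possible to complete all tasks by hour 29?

After its own release at hour 1, venue unlock can start at hour 1 and finishes at hour 5.
Lighting stringing cannot begin until venue unlock (finishes hour 5). It runs from hour 5 to 5 + 8 = hour 13.
Tent raising waits on venue unlock (finishes hour 5, plus 1-hour gap → hour 6), so it starts at hour 6 and finishes at 6 + 7 = hour 13.
Place-card layout cannot begin until tent raising (finishes hour 13). It runs from hour 13 to 13 + 4 = hour 17.
Floral arrangement has to wait for tent raising (finishes hour 13, plus 2-hour gap → hour 15); venue unlock (finishes hour 5). The latest of these is hour 15, so floral arrangement runs hour 15 to 15 + 6 = hour 21.
After floral arrangement (finishes hour 21, plus 1-hour gap → hour 22), sound setup can start at hour 22 and finishes at hour 27.
Every task is finished by hour 27, which is no later than the deadline of 29, so the schedule is feasible.

Yes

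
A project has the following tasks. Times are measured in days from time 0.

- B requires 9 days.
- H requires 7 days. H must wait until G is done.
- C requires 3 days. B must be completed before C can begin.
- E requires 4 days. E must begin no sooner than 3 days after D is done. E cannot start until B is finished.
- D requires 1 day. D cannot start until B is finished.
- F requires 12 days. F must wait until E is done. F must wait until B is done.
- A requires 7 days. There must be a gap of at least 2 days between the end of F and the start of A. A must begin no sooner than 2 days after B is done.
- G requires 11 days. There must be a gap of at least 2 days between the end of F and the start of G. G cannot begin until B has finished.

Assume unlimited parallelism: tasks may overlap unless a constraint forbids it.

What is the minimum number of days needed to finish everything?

49

B can start immediately at day 0; it finishes at day 9.
D waits on B (finishes day 9), so it starts at day 9 and finishes at 9 + 1 = day 10.
E cannot start until D (finishes day 10, plus 3-day gap → day 13); B (finishes day 9). The controlling bound is day 13, so E finishes at 13 + 4 = day 17.
F cannot start until E (finishes day 17); B (finishes day 9). The controlling bound is day 17, so F finishes at 17 + 12 = day 29.
G needs all of F (finishes day 29, plus 2-day gap → day 31); B (finishes day 9). That puts its earliest start at day 31; it finishes at 31 + 11 = day 42.
H cannot begin until G (finishes day 42). It runs from day 42 to 42 + 7 = day 49.
For A: F (finishes day 29, plus 2-day gap → day 31); B (finishes day 9, plus 2-day gap → day 11). Taking the maximum gives a start of day 31, and it finishes at 31 + 7 = day 38.
After B (finishes day 9), C can start at day 9 and finishes at day 12.
All tasks are finished once the last one completes. Finish times: A at 38, B at 9, C at 12, D at 10, E at 17, F at 29, G at 42, H at 49. The latest is day 49.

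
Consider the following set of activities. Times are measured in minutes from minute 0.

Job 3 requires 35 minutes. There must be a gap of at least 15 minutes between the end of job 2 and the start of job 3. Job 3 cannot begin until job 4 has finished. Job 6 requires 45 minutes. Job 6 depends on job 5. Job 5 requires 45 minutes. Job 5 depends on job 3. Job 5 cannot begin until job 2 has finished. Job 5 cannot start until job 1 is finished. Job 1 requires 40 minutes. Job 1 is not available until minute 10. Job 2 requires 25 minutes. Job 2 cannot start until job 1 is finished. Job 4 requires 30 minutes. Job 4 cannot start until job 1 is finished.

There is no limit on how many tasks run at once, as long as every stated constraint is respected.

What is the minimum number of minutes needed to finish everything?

215

Job 1 cannot begin until its own release at minute 10. It runs from minute 10 to 10 + 40 = minute 50.
Job 4 cannot begin until job 1 (finishes minute 50). It runs from minute 50 to 50 + 30 = minute 80.
After job 1 (finishes minute 50), job 2 can start at minute 50 and finishes at minute 75.
Job 3 needs all of job 2 (finishes minute 75, plus 15-minute gap → minute 90); job 4 (finishes minute 80). That puts its earliest start at minute 90; it finishes at 90 + 35 = minute 125.
Job 5 needs all of job 3 (finishes minute 125); job 2 (finishes minute 75); job 1 (finishes minute 50). That puts its earliest start at minute 125; it finishes at 125 + 45 = minute 170.
Job 6 cannot begin until job 5 (finishes minute 170). It runs from minute 170 to 170 + 45 = minute 215.
All tasks are finished once the last one completes. Finish times: Job 1 at 50, Job 2 at 75, Job 3 at 125, Job 4 at 80, Job 5 at 170, Job 6 at 215. The latest is minute 215.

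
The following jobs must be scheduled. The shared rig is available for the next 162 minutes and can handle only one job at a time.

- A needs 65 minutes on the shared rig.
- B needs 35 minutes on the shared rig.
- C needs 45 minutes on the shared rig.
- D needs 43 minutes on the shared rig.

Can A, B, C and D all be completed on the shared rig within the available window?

Running back to back, the jobs need 65 + 35 + 45 + 43 = 188 minutes on the shared rig.
Since 188 > 162, they cannot all fit.

No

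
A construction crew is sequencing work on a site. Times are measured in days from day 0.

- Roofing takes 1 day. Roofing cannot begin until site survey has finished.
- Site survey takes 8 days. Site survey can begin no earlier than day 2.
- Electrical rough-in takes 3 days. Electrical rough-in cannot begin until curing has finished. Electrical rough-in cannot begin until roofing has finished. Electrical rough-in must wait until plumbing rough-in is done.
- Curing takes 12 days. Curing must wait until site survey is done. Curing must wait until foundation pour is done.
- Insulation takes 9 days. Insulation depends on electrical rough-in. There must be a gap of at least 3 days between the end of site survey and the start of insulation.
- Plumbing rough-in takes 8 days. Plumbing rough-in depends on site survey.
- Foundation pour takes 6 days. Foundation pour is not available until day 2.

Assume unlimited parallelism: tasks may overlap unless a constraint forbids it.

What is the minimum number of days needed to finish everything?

34

Foundation pour waits on its own release at day 2, so it starts at day 2 and finishes at 2 + 6 = day 8.
Site survey cannot begin until its own release at day 2. It runs from day 2 to 2 + 8 = day 10.
Plumbing rough-in cannot begin until site survey (finishes day 10). It runs from day 10 to 10 + 8 = day 18.
Roofing cannot begin until site survey (finishes day 10). It runs from day 10 to 10 + 1 = day 11.
For curing: site survey (finishes day 10); foundation pour (finishes day 8). Taking the maximum gives a start of day 10, and it finishes at 10 + 12 = day 22.
Electrical rough-in needs all of curing (finishes day 22); roofing (finishes day 11); plumbing rough-in (finishes day 18). That puts its earliest start at day 22; it finishes at 22 + 3 = day 25.
Insulation cannot start until electrical rough-in (finishes day 25); site survey (finishes day 10, plus 3-day gap → day 13). The controlling bound is day 25, so insulation finishes at 25 + 9 = day 34.
All tasks are finished once the last one completes. Finish times: Site survey at 10, Foundation pour at 8, Curing at 22, Roofing at 11, Plumbing rough-in at 18, Electrical rough-in at 25, Insulation at 34. The latest is day 34.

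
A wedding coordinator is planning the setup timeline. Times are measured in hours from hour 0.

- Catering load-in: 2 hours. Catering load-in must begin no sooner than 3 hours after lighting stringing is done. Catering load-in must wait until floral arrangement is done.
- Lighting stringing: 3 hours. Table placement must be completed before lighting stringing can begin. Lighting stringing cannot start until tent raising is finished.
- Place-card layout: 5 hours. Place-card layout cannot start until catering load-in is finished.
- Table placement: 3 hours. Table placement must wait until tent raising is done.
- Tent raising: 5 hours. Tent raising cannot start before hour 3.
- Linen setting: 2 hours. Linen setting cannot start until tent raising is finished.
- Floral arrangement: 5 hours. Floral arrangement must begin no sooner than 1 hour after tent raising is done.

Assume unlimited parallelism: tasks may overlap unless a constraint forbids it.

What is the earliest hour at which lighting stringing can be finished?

14

After its own release at hour 3, tent raising can start at hour 3 and finishes at hour 8.
After tent raising (finishes hour 8), table placement can start at hour 8 and finishes at hour 11.
Lighting stringing cannot start until table placement (finishes hour 11); tent raising (finishes hour 8). The controlling bound is hour 11, so lighting stringing finishes at 11 + 3 = hour 14.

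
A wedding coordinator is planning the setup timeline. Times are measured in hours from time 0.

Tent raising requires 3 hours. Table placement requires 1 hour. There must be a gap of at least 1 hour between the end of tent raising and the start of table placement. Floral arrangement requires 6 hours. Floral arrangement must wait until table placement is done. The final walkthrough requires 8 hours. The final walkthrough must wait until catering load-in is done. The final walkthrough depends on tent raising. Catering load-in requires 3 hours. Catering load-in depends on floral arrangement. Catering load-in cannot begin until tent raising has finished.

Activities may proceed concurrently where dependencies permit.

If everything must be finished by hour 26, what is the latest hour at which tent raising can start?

4

The final walkthrough has no dependents, so it just needs to finish by hour 26. Starting by 26 − 8 = hour 18 achieves that.
Since the final walkthrough (must start by hour 18) depends on it, catering load-in must finish by hour 18. Backing off its 3-hour duration gives a latest start of hour 15.
Since catering load-in (must start by hour 15) depends on it, floral arrangement must finish by hour 15. Backing off its 6-hour duration gives a latest start of hour 9.
Table placement has to be done before floral arrangement (must start by hour 9). That means finishing by hour 9, i.e. starting by 9 − 1 = hour 8.
Tent raising feeds table placement (must start by hour 8, minus 1-hour gap → hour 7); catering load-in (must start by hour 15); the final walkthrough (must start by hour 18). Taking the minimum, tent raising must finish by hour 7 and start by 7 − 3 = hour 4.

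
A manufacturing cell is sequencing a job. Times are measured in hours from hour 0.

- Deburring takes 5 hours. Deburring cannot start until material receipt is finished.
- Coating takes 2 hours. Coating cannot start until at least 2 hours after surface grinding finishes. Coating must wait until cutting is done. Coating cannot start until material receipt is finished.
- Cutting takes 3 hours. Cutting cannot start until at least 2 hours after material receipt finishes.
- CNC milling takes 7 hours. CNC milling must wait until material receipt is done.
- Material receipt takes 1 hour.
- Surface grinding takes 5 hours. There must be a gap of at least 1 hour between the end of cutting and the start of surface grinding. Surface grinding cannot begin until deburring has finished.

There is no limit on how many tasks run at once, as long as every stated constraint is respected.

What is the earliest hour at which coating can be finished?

Material receipt has no prerequisites, so it starts at hour 0 and finishes at hour 1.
After material receipt (finishes hour 1), deburring can start at hour 1 and finishes at hour 6.
After material receipt (finishes hour 1, plus 2-hour gap → hour 3), cutting can start at hour 3 and finishes at hour 6.
Surface grinding has to wait for cutting (finishes hour 6, plus 1-hour gap → hour 7); deburring (finishes hour 6). The latest of these is hour 7, so surface grinding runs hour 7 to 7 + 5 = hour 12.
For coating: surface grinding (finishes hour 12, plus 2-hour gap → hour 14); cutting (finishes hour 6); material receipt (finishes hour 1). Taking the maximum gives a start of hour 14, and it finishes at 14 + 2 = hour 16.

16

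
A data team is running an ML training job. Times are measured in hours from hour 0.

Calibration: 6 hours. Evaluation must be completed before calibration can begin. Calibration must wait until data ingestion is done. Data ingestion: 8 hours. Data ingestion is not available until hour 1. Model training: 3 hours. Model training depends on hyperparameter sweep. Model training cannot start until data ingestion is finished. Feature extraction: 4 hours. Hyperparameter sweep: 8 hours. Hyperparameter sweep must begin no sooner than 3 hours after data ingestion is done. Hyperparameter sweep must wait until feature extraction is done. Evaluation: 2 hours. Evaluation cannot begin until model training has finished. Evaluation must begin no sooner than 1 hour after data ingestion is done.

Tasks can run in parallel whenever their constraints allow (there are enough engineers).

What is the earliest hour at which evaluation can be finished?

25

Nothing blocks feature extraction, so it runs from hour 0 to hour 4.
Data ingestion waits on its own release at hour 1, so it starts at hour 1 and finishes at 1 + 8 = hour 9.
Hyperparameter sweep has to wait for data ingestion (finishes hour 9, plus 3-hour gap → hour 12); feature extraction (finishes hour 4). The latest of these is hour 12, so hyperparameter sweep runs hour 12 to 12 + 8 = hour 20.
Model training has to wait for hyperparameter sweep (finishes hour 20); data ingestion (finishes hour 9). The latest of these is hour 20, so model training runs hour 20 to 20 + 3 = hour 23.
Evaluation cannot start until model training (finishes hour 23); data ingestion (finishes hour 9, plus 1-hour gap → hour 10). The controlling bound is hour 23, so evaluation finishes at 23 + 2 = hour 25.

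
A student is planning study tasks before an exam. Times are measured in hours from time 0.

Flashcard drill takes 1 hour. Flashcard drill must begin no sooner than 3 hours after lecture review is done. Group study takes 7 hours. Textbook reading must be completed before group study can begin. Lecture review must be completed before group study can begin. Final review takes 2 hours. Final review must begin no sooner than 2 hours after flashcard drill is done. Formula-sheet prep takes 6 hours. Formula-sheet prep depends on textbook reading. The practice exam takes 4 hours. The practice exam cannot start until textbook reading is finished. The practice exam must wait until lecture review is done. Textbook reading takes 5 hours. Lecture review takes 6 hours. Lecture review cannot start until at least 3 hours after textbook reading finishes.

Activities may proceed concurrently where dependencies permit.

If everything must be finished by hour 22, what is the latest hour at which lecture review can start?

8

To finish by hour 22, final review (duration 2) must start no later than hour 20.
Flashcard drill feeds into final review (must start by hour 20, minus 2-hour gap → hour 18); so flashcard drill must finish by hour 18 and therefore start by hour 17.
The practice exam must finish by hour 22; it takes 4 hours, so it must start by 22 − 4 = hour 18.
To finish by hour 22, group study (duration 7) must start no later than hour 15.
Lecture review feeds flashcard drill (must start by hour 17, minus 3-hour gap → hour 14); the practice exam (must start by hour 18); group study (must start by hour 15). Taking the minimum, lecture review must finish by hour 14 and start by 14 − 6 = hour 8.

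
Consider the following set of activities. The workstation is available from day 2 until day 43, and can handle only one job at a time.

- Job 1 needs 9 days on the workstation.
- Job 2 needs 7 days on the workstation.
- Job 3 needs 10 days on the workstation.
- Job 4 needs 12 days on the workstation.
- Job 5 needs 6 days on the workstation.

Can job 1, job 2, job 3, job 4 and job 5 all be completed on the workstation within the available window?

The workstation window is 43 − 2 = 41 days.
Running back to back, the jobs need 9 + 7 + 10 + 12 + 6 = 44 days on the workstation.
Since 44 > 41, they cannot all fit.

No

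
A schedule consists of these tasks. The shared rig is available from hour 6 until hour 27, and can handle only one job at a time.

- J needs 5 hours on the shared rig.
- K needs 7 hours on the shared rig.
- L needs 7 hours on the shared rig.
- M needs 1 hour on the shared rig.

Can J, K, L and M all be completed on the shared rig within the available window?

Yes

The shared rig window is 27 − 6 = 21 hours.
Running back to back, the jobs need 5 + 7 + 7 + 1 = 20 hours on the shared rig.
Since 20 ≤ 21, they fit within the window.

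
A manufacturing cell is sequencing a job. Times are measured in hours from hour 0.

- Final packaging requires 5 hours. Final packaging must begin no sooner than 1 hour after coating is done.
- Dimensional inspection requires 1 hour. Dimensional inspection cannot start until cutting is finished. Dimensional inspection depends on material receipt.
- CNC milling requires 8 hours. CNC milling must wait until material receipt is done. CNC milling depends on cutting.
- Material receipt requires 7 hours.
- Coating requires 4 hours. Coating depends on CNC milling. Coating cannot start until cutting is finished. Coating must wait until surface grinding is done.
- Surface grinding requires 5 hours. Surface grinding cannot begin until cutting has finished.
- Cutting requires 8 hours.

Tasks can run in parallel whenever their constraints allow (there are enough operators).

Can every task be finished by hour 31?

Yes

Cutting has no prerequisites, so it starts at hour 0 and finishes at hour 8.
Surface grinding cannot begin until cutting (finishes hour 8). It runs from hour 8 to 8 + 5 = hour 13.
Material receipt has no prerequisites, so it starts at hour 0 and finishes at hour 7.
Dimensional inspection needs all of cutting (finishes hour 8); material receipt (finishes hour 7). That puts its earliest start at hour 8; it finishes at 8 + 1 = hour 9.
For CNC milling: material receipt (finishes hour 7); cutting (finishes hour 8). Taking the maximum gives a start of hour 8, and it finishes at 8 + 8 = hour 16.
Coating needs all of CNC milling (finishes hour 16); cutting (finishes hour 8); surface grinding (finishes hour 13). That puts its earliest start at hour 16; it finishes at 16 + 4 = hour 20.
Final packaging cannot begin until coating (finishes hour 20, plus 1-hour gap → hour 21). It runs from hour 21 to 21 + 5 = hour 26.
Every task is finished by hour 26, which is no later than the deadline of 31, so the schedule is feasible.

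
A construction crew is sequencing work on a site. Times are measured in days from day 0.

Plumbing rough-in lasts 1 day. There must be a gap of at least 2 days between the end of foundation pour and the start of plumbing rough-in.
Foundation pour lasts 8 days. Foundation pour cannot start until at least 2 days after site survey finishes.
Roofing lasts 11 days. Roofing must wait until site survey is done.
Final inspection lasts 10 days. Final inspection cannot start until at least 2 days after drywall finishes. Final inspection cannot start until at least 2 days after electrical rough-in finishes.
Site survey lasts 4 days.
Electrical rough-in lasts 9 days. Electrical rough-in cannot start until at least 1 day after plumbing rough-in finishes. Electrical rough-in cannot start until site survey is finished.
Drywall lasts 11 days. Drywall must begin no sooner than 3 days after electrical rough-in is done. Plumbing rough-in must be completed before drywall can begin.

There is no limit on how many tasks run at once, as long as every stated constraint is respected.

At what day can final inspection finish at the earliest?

Site survey has no prerequisites, so it starts at day 0 and finishes at day 4.
After site survey (finishes day 4, plus 2-day gap → day 6), foundation pour can start at day 6 and finishes at day 14.
Plumbing rough-in cannot begin until foundation pour (finishes day 14, plus 2-day gap → day 16). It runs from day 16 to 16 + 1 = day 17.
Electrical rough-in needs all of plumbing rough-in (finishes day 17, plus 1-day gap → day 18); site survey (finishes day 4). That puts its earliest start at day 18; it finishes at 18 + 9 = day 27.
For drywall: electrical rough-in (finishes day 27, plus 3-day gap → day 30); plumbing rough-in (finishes day 17). Taking the maximum gives a start of day 30, and it finishes at 30 + 11 = day 41.
Final inspection cannot start until drywall (finishes day 41, plus 2-day gap → day 43); electrical rough-in (finishes day 27, plus 2-day gap → day 29). The controlling bound is day 43, so final inspection finishes at 43 + 10 = day 53.

53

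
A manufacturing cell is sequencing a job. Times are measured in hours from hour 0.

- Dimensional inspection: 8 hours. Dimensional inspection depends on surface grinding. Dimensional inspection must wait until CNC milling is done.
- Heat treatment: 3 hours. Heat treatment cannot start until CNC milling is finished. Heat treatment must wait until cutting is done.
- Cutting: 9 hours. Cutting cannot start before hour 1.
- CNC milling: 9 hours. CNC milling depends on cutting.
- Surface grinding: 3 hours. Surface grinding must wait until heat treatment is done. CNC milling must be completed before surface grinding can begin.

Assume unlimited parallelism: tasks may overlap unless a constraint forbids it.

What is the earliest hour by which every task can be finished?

Cutting waits on its own release at hour 1, so it starts at hour 1 and finishes at 1 + 9 = hour 10.
CNC milling waits on cutting (finishes hour 10), so it starts at hour 10 and finishes at 10 + 9 = hour 19.
Heat treatment has to wait for CNC milling (finishes hour 19); cutting (finishes hour 10). The latest of these is hour 19, so heat treatment runs hour 19 to 19 + 3 = hour 22.
Surface grinding needs all of heat treatment (finishes hour 22); CNC milling (finishes hour 19). That puts its earliest start at hour 22; it finishes at 22 + 3 = hour 25.
Dimensional inspection cannot start until surface grinding (finishes hour 25); CNC milling (finishes hour 19). The controlling bound is hour 25, so dimensional inspection finishes at 25 + 8 = hour 33.
All tasks are finished once the last one completes. Finish times: Cutting at 10, CNC milling at 19, Heat treatment at 22, Surface grinding at 25, Dimensional inspection at 33. The latest is hour 33.

33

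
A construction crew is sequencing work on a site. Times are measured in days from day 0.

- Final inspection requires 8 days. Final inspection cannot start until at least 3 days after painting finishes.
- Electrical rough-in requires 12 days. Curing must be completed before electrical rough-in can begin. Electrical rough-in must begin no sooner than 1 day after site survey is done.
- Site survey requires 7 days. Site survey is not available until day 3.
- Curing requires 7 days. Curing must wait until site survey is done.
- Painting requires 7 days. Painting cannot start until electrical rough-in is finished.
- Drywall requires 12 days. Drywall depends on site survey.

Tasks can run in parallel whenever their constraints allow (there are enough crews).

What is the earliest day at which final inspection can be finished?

After its own release at day 3, site survey can start at day 3 and finishes at day 10.
After site survey (finishes day 10), curing can start at day 10 and finishes at day 17.
Electrical rough-in has to wait for curing (finishes day 17); site survey (finishes day 10, plus 1-day gap → day 11). The latest of these is day 17, so electrical rough-in runs day 17 to 17 + 12 = day 29.
Painting waits on electrical rough-in (finishes day 29), so it starts at day 29 and finishes at 29 + 7 = day 36.
After painting (finishes day 36, plus 3-day gap → day 39), final inspection can start at day 39 and finishes at day 47.

47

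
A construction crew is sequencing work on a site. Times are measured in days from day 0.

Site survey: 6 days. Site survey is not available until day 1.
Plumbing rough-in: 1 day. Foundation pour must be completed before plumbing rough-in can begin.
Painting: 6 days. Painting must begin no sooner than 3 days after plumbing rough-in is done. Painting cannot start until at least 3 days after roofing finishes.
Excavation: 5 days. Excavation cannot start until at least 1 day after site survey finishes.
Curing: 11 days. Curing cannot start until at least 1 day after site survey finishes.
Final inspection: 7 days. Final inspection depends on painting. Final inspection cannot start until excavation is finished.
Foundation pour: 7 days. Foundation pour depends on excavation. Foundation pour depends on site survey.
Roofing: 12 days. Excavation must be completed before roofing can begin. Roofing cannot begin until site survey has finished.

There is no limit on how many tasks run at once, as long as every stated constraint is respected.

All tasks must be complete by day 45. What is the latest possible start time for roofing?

17

Nothing follows final inspection; the deadline of day 45 is its only limit. It must start by 45 − 7 = day 38.
Painting feeds into final inspection (must start by day 38); so painting must finish by day 38 and therefore start by day 32.
Roofing feeds into painting (must start by day 32, minus 3-day gap → day 29); so roofing must finish by day 29 and therefore start by day 17.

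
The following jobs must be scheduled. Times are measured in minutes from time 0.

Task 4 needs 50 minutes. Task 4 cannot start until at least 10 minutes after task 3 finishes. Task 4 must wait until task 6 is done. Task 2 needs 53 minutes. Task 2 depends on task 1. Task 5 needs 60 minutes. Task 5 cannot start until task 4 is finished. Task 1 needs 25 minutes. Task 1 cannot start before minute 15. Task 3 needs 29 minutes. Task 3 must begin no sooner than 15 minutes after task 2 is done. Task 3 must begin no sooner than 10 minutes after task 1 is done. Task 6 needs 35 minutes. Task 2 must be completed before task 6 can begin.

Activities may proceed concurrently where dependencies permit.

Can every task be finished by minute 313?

Yes

After its own release at minute 15, task 1 can start at minute 15 and finishes at minute 40.
Task 2 waits on task 1 (finishes minute 40), so it starts at minute 40 and finishes at 40 + 53 = minute 93.
After task 2 (finishes minute 93), task 6 can start at minute 93 and finishes at minute 128.
For task 3: task 2 (finishes minute 93, plus 15-minute gap → minute 108); task 1 (finishes minute 40, plus 10-minute gap → minute 50). Taking the maximum gives a start of minute 108, and it finishes at 108 + 29 = minute 137.
Task 4 cannot start until task 3 (finishes minute 137, plus 10-minute gap → minute 147); task 6 (finishes minute 128). The controlling bound is minute 147, so task 4 finishes at 147 + 50 = minute 197.
Task 5 waits on task 4 (finishes minute 197), so it starts at minute 197 and finishes at 197 + 60 = minute 257.
Every task is finished by minute 257, which is no later than the deadline of 313, so the schedule is feasible.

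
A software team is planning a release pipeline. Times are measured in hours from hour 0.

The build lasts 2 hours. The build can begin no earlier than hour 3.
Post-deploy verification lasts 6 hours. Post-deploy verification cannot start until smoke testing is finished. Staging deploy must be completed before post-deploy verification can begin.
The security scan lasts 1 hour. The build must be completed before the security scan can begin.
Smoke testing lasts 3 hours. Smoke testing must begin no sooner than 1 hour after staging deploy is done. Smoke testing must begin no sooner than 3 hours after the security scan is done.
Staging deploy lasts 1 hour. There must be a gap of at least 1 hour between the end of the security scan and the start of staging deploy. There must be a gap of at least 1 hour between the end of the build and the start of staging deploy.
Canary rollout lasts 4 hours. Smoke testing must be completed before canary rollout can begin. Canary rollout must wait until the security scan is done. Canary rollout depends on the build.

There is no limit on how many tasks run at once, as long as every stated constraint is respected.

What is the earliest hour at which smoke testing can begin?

After its own release at hour 3, the build can start at hour 3 and finishes at hour 5.
The security scan waits on the build (finishes hour 5), so it starts at hour 5 and finishes at 5 + 1 = hour 6.
Staging deploy has to wait for the security scan (finishes hour 6, plus 1-hour gap → hour 7); the build (finishes hour 5, plus 1-hour gap → hour 6). The latest of these is hour 7, so staging deploy runs hour 7 to 7 + 1 = hour 8.
Smoke testing waits on staging deploy (finishes hour 8, plus 1-hour gap → hour 9); the security scan (finishes hour 6, plus 3-hour gap → hour 9). The latest of these is hour 9, which is the earliest smoke testing can start.

9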